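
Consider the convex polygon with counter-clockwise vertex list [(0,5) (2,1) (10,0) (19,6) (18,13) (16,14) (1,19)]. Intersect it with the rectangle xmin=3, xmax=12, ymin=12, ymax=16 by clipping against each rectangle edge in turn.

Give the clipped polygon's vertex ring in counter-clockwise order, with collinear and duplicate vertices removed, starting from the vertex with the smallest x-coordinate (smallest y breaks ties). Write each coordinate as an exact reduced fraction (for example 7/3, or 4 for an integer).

1. After x ≥ 3: [(3,7/8) (10,0) (19,6) (18,13) (16,14) (3,55/3)]
2. After x ≤ 12: [(3,7/8) (10,0) (12,4/3) (12,46/3) (3,55/3)]
3. After y ≥ 12: [(3,12) (12,12) (12,46/3) (3,55/3)]
4. After y ≤ 16: [(3,16) (3,12) (12,12) (12,46/3) (10,16)]
5. Canonical ring: [(3,12) (12,12) (12,46/3) (10,16) (3,16)]

Clipped polygon: [(3,12) (12,12) (12,46/3) (10,16) (3,16)]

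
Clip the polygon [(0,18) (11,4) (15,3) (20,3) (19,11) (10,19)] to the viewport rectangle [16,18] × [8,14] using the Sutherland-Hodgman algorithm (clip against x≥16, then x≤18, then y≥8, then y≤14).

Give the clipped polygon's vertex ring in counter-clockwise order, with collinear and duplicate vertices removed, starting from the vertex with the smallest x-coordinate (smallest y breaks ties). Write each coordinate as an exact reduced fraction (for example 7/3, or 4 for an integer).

Clipped polygon: [(16,8) (18,8) (18,107/9) (16,41/3)]

1. After x ≥ 16: [(16,3) (20,3) (19,11) (16,41/3)]
2. After x ≤ 18: [(16,3) (18,3) (18,107/9) (16,41/3)]
3. After y ≥ 8: [(16,8) (18,8) (18,107/9) (16,41/3)]
4. After y ≤ 14: [(16,8) (18,8) (18,107/9) (16,41/3)]
5. Canonical ring: [(16,8) (18,8) (18,107/9) (16,41/3)]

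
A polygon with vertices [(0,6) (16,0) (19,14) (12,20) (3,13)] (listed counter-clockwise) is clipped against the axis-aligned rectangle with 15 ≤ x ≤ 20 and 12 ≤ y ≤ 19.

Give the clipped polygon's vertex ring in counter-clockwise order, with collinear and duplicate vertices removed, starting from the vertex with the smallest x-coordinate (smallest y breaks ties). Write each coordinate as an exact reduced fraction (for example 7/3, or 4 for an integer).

1. After x ≥ 15: [(15,3/8) (16,0) (19,14) (15,122/7)]
2. After x ≤ 20: [(15,3/8) (16,0) (19,14) (15,122/7)]
3. After y ≥ 12: [(15,12) (130/7,12) (19,14) (15,122/7)]
4. After y ≤ 19: [(15,12) (130/7,12) (19,14) (15,122/7)]
5. Canonical ring: [(15,12) (130/7,12) (19,14) (15,122/7)]

Clipped polygon: [(15,12) (130/7,12) (19,14) (15,122/7)]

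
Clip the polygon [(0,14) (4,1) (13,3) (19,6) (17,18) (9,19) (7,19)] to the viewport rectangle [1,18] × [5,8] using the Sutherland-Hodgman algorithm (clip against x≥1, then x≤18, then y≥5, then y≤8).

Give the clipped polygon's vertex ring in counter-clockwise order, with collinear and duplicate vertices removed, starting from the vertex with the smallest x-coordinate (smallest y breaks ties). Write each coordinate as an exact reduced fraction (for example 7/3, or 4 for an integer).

Clipped polygon: [(24/13,8) (36/13,5) (17,5) (18,11/2) (18,8)]

1. After x ≥ 1: [(1,103/7) (1,43/4) (4,1) (13,3) (19,6) (17,18) (9,19) (7,19)]
2. After x ≤ 18: [(1,103/7) (1,43/4) (4,1) (13,3) (18,11/2) (18,12) (17,18) (9,19) (7,19)]
3. After y ≥ 5: [(1,103/7) (1,43/4) (36/13,5) (17,5) (18,11/2) (18,12) (17,18) (9,19) (7,19)]
4. After y ≤ 8: [(24/13,8) (36/13,5) (17,5) (18,11/2) (18,8)]
5. Canonical ring: [(24/13,8) (36/13,5) (17,5) (18,11/2) (18,8)]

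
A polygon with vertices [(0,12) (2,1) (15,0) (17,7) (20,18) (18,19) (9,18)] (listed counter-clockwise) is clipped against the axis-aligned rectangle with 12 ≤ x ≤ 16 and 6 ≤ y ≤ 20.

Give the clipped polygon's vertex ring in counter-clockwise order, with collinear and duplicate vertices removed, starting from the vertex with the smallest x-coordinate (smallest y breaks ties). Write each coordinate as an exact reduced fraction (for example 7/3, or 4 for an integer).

Clipped polygon: [(12,6) (16,6) (16,169/9) (12,55/3)]

1. After x ≥ 12: [(12,3/13) (15,0) (17,7) (20,18) (18,19) (12,55/3)]
2. After x ≤ 16: [(12,3/13) (15,0) (16,7/2) (16,169/9) (12,55/3)]
3. After y ≥ 6: [(12,6) (16,6) (16,169/9) (12,55/3)]
4. After y ≤ 20: [(12,6) (16,6) (16,169/9) (12,55/3)]
5. Canonical ring: [(12,6) (16,6) (16,169/9) (12,55/3)]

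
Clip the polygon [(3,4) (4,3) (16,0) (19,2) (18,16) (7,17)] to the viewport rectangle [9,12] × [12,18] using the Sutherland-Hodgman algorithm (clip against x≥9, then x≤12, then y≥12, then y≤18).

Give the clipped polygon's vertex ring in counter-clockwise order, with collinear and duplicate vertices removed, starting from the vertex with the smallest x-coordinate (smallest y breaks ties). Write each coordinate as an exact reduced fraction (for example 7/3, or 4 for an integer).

1. After x ≥ 9: [(9,7/4) (16,0) (19,2) (18,16) (9,185/11)]
2. After x ≤ 12: [(9,7/4) (12,1) (12,182/11) (9,185/11)]
3. After y ≥ 12: [(9,12) (12,12) (12,182/11) (9,185/11)]
4. After y ≤ 18: [(9,12) (12,12) (12,182/11) (9,185/11)]
5. Canonical ring: [(9,12) (12,12) (12,182/11) (9,185/11)]

Clipped polygon: [(9,12) (12,12) (12,182/11) (9,185/11)]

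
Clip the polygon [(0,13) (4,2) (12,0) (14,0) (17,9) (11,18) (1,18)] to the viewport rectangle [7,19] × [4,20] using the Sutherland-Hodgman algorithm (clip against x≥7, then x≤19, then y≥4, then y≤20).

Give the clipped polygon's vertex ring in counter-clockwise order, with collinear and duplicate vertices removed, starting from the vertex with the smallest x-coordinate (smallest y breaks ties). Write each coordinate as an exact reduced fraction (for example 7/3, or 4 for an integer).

1. After x ≥ 7: [(7,5/4) (12,0) (14,0) (17,9) (11,18) (7,18)]
2. After x ≤ 19: [(7,5/4) (12,0) (14,0) (17,9) (11,18) (7,18)]
3. After y ≥ 4: [(7,4) (46/3,4) (17,9) (11,18) (7,18)]
4. After y ≤ 20: [(7,4) (46/3,4) (17,9) (11,18) (7,18)]
5. Canonical ring: [(7,4) (46/3,4) (17,9) (11,18) (7,18)]

Clipped polygon: [(7,4) (46/3,4) (17,9) (11,18) (7,18)]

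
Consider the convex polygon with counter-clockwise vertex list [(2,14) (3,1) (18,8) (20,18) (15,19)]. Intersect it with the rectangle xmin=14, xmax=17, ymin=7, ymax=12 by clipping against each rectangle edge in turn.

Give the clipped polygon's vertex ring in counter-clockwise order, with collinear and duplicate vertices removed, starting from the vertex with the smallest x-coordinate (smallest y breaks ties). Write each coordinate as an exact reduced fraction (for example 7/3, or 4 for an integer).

1. After x ≥ 14: [(14,242/13) (14,92/15) (18,8) (20,18) (15,19)]
2. After x ≤ 17: [(14,242/13) (14,92/15) (17,113/15) (17,93/5) (15,19)]
3. After y ≥ 7: [(14,242/13) (14,7) (111/7,7) (17,113/15) (17,93/5) (15,19)]
4. After y ≤ 12: [(14,12) (14,7) (111/7,7) (17,113/15) (17,12)]
5. Canonical ring: [(14,7) (111/7,7) (17,113/15) (17,12) (14,12)]

Clipped polygon: [(14,7) (111/7,7) (17,113/15) (17,12) (14,12)]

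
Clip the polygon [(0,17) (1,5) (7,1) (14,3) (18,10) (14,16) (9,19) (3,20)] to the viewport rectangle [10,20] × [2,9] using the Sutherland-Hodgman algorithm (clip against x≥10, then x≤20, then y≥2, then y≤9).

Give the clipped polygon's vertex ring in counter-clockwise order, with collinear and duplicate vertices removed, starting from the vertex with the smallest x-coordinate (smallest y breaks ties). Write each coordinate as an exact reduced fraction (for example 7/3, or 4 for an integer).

1. After x ≥ 10: [(10,13/7) (14,3) (18,10) (14,16) (10,92/5)]
2. After x ≤ 20: [(10,13/7) (14,3) (18,10) (14,16) (10,92/5)]
3. After y ≥ 2: [(10,2) (21/2,2) (14,3) (18,10) (14,16) (10,92/5)]
4. After y ≤ 9: [(10,9) (10,2) (21/2,2) (14,3) (122/7,9)]
5. Canonical ring: [(10,2) (21/2,2) (14,3) (122/7,9) (10,9)]

Clipped polygon: [(10,2) (21/2,2) (14,3) (122/7,9) (10,9)]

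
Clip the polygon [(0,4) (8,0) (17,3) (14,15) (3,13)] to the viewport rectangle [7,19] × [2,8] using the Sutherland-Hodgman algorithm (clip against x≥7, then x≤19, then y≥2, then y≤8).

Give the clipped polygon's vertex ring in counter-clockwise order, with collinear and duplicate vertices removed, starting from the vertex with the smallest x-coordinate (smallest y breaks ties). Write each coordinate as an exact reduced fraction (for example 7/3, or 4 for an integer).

Clipped polygon: [(7,2) (14,2) (17,3) (63/4,8) (7,8)]

1. After x ≥ 7: [(7,1/2) (8,0) (17,3) (14,15) (7,151/11)]
2. After x ≤ 19: [(7,1/2) (8,0) (17,3) (14,15) (7,151/11)]
3. After y ≥ 2: [(7,2) (14,2) (17,3) (14,15) (7,151/11)]
4. After y ≤ 8: [(7,8) (7,2) (14,2) (17,3) (63/4,8)]
5. Canonical ring: [(7,2) (14,2) (17,3) (63/4,8) (7,8)]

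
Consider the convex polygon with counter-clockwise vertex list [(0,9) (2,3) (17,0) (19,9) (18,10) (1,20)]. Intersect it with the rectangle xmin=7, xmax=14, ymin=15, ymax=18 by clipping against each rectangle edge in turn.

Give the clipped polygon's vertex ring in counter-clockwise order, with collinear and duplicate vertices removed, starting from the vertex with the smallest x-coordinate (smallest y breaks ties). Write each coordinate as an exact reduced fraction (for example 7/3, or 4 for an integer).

1. After x ≥ 7: [(7,2) (17,0) (19,9) (18,10) (7,280/17)]
2. After x ≤ 14: [(7,2) (14,3/5) (14,210/17) (7,280/17)]
3. After y ≥ 15: [(7,15) (19/2,15) (7,280/17)]
4. After y ≤ 18: [(7,15) (19/2,15) (7,280/17)]
5. Canonical ring: [(7,15) (19/2,15) (7,280/17)]

Clipped polygon: [(7,15) (19/2,15) (7,280/17)]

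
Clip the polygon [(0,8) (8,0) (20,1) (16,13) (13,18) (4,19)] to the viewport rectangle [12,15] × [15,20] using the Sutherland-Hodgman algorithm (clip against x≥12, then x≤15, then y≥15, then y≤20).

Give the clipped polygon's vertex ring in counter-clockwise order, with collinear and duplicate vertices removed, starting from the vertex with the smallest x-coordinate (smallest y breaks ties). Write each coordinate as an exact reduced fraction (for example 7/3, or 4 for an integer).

1. After x ≥ 12: [(12,1/3) (20,1) (16,13) (13,18) (12,163/9)]
2. After x ≤ 15: [(12,1/3) (15,7/12) (15,44/3) (13,18) (12,163/9)]
3. After y ≥ 15: [(12,15) (74/5,15) (13,18) (12,163/9)]
4. After y ≤ 20: [(12,15) (74/5,15) (13,18) (12,163/9)]
5. Canonical ring: [(12,15) (74/5,15) (13,18) (12,163/9)]

Clipped polygon: [(12,15) (74/5,15) (13,18) (12,163/9)]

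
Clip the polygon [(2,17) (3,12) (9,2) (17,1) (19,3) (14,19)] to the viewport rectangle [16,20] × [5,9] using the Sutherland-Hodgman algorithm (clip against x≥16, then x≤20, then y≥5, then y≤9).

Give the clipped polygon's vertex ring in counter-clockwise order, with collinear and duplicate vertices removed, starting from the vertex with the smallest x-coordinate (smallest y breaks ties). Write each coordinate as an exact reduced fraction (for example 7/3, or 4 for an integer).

1. After x ≥ 16: [(16,9/8) (17,1) (19,3) (16,63/5)]
2. After x ≤ 20: [(16,9/8) (17,1) (19,3) (16,63/5)]
3. After y ≥ 5: [(16,5) (147/8,5) (16,63/5)]
4. After y ≤ 9: [(16,9) (16,5) (147/8,5) (137/8,9)]
5. Canonical ring: [(16,5) (147/8,5) (137/8,9) (16,9)]

Clipped polygon: [(16,5) (147/8,5) (137/8,9) (16,9)]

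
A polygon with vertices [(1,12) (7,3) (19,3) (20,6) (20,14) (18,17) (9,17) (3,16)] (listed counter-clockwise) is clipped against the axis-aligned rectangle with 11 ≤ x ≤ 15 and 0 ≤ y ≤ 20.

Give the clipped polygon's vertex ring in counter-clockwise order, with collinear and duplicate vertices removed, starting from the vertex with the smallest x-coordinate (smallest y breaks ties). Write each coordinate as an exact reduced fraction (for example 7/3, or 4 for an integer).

Clipped polygon: [(11,3) (15,3) (15,17) (11,17)]

1. After x ≥ 11: [(11,3) (19,3) (20,6) (20,14) (18,17) (11,17)]
2. After x ≤ 15: [(11,3) (15,3) (15,17) (11,17)]
3. After y ≥ 0: [(11,3) (15,3) (15,17) (11,17)]
4. After y ≤ 20: [(11,3) (15,3) (15,17) (11,17)]
5. Canonical ring: [(11,3) (15,3) (15,17) (11,17)]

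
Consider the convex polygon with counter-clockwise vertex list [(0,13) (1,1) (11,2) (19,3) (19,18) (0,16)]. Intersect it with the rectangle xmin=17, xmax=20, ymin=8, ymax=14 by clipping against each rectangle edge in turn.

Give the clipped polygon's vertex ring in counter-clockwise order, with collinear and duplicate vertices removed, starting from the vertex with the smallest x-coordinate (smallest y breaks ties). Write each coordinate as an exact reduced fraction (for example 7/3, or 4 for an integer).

Clipped polygon: [(17,8) (19,8) (19,14) (17,14)]

1. After x ≥ 17: [(17,11/4) (19,3) (19,18) (17,338/19)]
2. After x ≤ 20: [(17,11/4) (19,3) (19,18) (17,338/19)]
3. After y ≥ 8: [(17,8) (19,8) (19,18) (17,338/19)]
4. After y ≤ 14: [(17,14) (17,8) (19,8) (19,14)]
5. Canonical ring: [(17,8) (19,8) (19,14) (17,14)]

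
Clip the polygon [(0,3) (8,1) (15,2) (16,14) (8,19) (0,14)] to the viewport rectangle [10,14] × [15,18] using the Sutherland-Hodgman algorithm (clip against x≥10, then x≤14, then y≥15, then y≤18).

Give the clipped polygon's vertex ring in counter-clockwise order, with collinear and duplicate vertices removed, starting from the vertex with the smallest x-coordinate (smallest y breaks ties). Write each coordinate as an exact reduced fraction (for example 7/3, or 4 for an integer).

1. After x ≥ 10: [(10,9/7) (15,2) (16,14) (10,71/4)]
2. After x ≤ 14: [(10,9/7) (14,13/7) (14,61/4) (10,71/4)]
3. After y ≥ 15: [(10,15) (14,15) (14,61/4) (10,71/4)]
4. After y ≤ 18: [(10,15) (14,15) (14,61/4) (10,71/4)]
5. Canonical ring: [(10,15) (14,15) (14,61/4) (10,71/4)]

Clipped polygon: [(10,15) (14,15) (14,61/4) (10,71/4)]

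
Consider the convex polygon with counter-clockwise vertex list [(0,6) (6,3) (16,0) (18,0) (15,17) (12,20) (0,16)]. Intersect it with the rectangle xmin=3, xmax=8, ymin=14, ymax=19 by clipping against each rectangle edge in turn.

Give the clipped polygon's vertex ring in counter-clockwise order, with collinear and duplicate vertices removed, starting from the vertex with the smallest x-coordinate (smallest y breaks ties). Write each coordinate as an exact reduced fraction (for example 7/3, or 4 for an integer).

Clipped polygon: [(3,14) (8,14) (8,56/3) (3,17)]

1. After x ≥ 3: [(3,9/2) (6,3) (16,0) (18,0) (15,17) (12,20) (3,17)]
2. After x ≤ 8: [(3,9/2) (6,3) (8,12/5) (8,56/3) (3,17)]
3. After y ≥ 14: [(3,14) (8,14) (8,56/3) (3,17)]
4. After y ≤ 19: [(3,14) (8,14) (8,56/3) (3,17)]
5. Canonical ring: [(3,14) (8,14) (8,56/3) (3,17)]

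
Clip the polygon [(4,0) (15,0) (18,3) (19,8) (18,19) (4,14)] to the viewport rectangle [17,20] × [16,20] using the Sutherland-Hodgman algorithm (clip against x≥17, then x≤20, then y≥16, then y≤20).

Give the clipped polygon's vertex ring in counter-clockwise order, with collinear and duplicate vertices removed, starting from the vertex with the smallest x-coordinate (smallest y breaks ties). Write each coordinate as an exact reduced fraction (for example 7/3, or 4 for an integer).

1. After x ≥ 17: [(17,2) (18,3) (19,8) (18,19) (17,261/14)]
2. After x ≤ 20: [(17,2) (18,3) (19,8) (18,19) (17,261/14)]
3. After y ≥ 16: [(17,16) (201/11,16) (18,19) (17,261/14)]
4. After y ≤ 20: [(17,16) (201/11,16) (18,19) (17,261/14)]
5. Canonical ring: [(17,16) (201/11,16) (18,19) (17,261/14)]

Clipped polygon: [(17,16) (201/11,16) (18,19) (17,261/14)]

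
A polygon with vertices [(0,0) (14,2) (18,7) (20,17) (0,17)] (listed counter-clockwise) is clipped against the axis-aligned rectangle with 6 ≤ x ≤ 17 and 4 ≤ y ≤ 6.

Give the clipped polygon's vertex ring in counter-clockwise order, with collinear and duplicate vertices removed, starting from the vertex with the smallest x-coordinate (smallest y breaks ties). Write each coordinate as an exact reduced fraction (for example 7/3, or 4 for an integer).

Clipped polygon: [(6,4) (78/5,4) (17,23/4) (17,6) (6,6)]

1. After x ≥ 6: [(6,6/7) (14,2) (18,7) (20,17) (6,17)]
2. After x ≤ 17: [(6,6/7) (14,2) (17,23/4) (17,17) (6,17)]
3. After y ≥ 4: [(6,4) (78/5,4) (17,23/4) (17,17) (6,17)]
4. After y ≤ 6: [(6,6) (6,4) (78/5,4) (17,23/4) (17,6)]
5. Canonical ring: [(6,4) (78/5,4) (17,23/4) (17,6) (6,6)]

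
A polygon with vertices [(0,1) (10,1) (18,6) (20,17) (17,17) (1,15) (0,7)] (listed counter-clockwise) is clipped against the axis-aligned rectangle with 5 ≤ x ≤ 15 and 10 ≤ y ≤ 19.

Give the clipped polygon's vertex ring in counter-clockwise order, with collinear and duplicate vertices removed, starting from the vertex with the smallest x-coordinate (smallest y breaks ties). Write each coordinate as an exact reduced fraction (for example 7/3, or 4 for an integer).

1. After x ≥ 5: [(5,1) (10,1) (18,6) (20,17) (17,17) (5,31/2)]
2. After x ≤ 15: [(5,1) (10,1) (15,33/8) (15,67/4) (5,31/2)]
3. After y ≥ 10: [(5,10) (15,10) (15,67/4) (5,31/2)]
4. After y ≤ 19: [(5,10) (15,10) (15,67/4) (5,31/2)]
5. Canonical ring: [(5,10) (15,10) (15,67/4) (5,31/2)]

Clipped polygon: [(5,10) (15,10) (15,67/4) (5,31/2)]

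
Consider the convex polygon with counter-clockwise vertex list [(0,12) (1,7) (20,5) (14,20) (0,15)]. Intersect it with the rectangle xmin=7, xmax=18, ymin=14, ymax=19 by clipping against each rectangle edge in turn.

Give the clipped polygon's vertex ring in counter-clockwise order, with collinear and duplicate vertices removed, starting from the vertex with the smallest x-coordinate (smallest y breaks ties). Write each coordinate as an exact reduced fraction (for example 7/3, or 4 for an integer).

Clipped polygon: [(7,14) (82/5,14) (72/5,19) (56/5,19) (7,35/2)]

1. After x ≥ 7: [(7,121/19) (20,5) (14,20) (7,35/2)]
2. After x ≤ 18: [(7,121/19) (18,99/19) (18,10) (14,20) (7,35/2)]
3. After y ≥ 14: [(7,14) (82/5,14) (14,20) (7,35/2)]
4. After y ≤ 19: [(7,14) (82/5,14) (72/5,19) (56/5,19) (7,35/2)]
5. Canonical ring: [(7,14) (82/5,14) (72/5,19) (56/5,19) (7,35/2)]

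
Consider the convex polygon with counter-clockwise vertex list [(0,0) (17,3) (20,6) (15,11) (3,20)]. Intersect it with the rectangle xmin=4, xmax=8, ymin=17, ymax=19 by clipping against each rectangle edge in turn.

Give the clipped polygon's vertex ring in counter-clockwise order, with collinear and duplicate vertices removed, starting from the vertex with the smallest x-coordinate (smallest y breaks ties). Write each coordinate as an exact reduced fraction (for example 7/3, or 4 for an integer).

Clipped polygon: [(4,17) (7,17) (13/3,19) (4,19)]

1. After x ≥ 4: [(4,12/17) (17,3) (20,6) (15,11) (4,77/4)]
2. After x ≤ 8: [(4,12/17) (8,24/17) (8,65/4) (4,77/4)]
3. After y ≥ 17: [(4,17) (7,17) (4,77/4)]
4. After y ≤ 19: [(4,19) (4,17) (7,17) (13/3,19)]
5. Canonical ring: [(4,17) (7,17) (13/3,19) (4,19)]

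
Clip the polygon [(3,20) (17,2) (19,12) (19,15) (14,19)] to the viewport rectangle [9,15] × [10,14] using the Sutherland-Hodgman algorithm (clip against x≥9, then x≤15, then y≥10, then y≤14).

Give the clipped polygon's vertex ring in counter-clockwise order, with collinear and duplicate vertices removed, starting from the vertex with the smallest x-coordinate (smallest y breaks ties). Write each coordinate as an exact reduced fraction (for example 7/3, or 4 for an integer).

Clipped polygon: [(9,86/7) (97/9,10) (15,10) (15,14) (9,14)]

1. After x ≥ 9: [(9,214/11) (9,86/7) (17,2) (19,12) (19,15) (14,19)]
2. After x ≤ 15: [(9,214/11) (9,86/7) (15,32/7) (15,91/5) (14,19)]
3. After y ≥ 10: [(9,214/11) (9,86/7) (97/9,10) (15,10) (15,91/5) (14,19)]
4. After y ≤ 14: [(9,14) (9,86/7) (97/9,10) (15,10) (15,14)]
5. Canonical ring: [(9,86/7) (97/9,10) (15,10) (15,14) (9,14)]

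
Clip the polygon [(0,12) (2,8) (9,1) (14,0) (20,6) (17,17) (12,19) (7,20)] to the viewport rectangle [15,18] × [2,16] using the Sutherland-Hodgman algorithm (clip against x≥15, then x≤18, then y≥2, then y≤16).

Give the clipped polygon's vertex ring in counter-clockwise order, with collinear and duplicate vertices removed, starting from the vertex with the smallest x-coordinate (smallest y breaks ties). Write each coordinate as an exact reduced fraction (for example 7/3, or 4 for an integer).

1. After x ≥ 15: [(15,1) (20,6) (17,17) (15,89/5)]
2. After x ≤ 18: [(15,1) (18,4) (18,40/3) (17,17) (15,89/5)]
3. After y ≥ 2: [(15,2) (16,2) (18,4) (18,40/3) (17,17) (15,89/5)]
4. After y ≤ 16: [(15,16) (15,2) (16,2) (18,4) (18,40/3) (190/11,16)]
5. Canonical ring: [(15,2) (16,2) (18,4) (18,40/3) (190/11,16) (15,16)]

Clipped polygon: [(15,2) (16,2) (18,4) (18,40/3) (190/11,16) (15,16)]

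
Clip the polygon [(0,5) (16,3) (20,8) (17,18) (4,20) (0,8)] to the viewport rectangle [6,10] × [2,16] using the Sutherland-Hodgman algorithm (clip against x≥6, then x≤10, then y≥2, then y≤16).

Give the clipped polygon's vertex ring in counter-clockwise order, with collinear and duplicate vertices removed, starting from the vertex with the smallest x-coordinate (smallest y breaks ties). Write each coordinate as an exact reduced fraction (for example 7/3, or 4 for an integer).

1. After x ≥ 6: [(6,17/4) (16,3) (20,8) (17,18) (6,256/13)]
2. After x ≤ 10: [(6,17/4) (10,15/4) (10,248/13) (6,256/13)]
3. After y ≥ 2: [(6,17/4) (10,15/4) (10,248/13) (6,256/13)]
4. After y ≤ 16: [(6,16) (6,17/4) (10,15/4) (10,16)]
5. Canonical ring: [(6,17/4) (10,15/4) (10,16) (6,16)]

Clipped polygon: [(6,17/4) (10,15/4) (10,16) (6,16)]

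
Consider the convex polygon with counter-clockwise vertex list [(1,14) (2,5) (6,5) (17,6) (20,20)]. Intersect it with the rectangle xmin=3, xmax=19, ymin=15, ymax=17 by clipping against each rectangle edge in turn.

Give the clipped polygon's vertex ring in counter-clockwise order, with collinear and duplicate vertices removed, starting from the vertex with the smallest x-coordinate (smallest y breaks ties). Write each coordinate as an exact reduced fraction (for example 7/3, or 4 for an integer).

1. After x ≥ 3: [(3,278/19) (3,5) (6,5) (17,6) (20,20)]
2. After x ≤ 19: [(19,374/19) (3,278/19) (3,5) (6,5) (17,6) (19,46/3)]
3. After y ≥ 15: [(19,374/19) (25/6,15) (265/14,15) (19,46/3)]
4. After y ≤ 17: [(19,17) (21/2,17) (25/6,15) (265/14,15) (19,46/3)]
5. Canonical ring: [(25/6,15) (265/14,15) (19,46/3) (19,17) (21/2,17)]

Clipped polygon: [(25/6,15) (265/14,15) (19,46/3) (19,17) (21/2,17)]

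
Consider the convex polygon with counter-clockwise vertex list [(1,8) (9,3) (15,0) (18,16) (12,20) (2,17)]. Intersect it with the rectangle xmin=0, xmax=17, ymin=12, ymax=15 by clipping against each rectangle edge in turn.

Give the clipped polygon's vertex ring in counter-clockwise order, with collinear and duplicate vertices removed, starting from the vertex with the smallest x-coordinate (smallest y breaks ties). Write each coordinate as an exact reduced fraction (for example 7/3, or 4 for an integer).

1. After x ≥ 0: [(1,8) (9,3) (15,0) (18,16) (12,20) (2,17)]
2. After x ≤ 17: [(1,8) (9,3) (15,0) (17,32/3) (17,50/3) (12,20) (2,17)]
3. After y ≥ 12: [(13/9,12) (17,12) (17,50/3) (12,20) (2,17)]
4. After y ≤ 15: [(16/9,15) (13/9,12) (17,12) (17,15)]
5. Canonical ring: [(13/9,12) (17,12) (17,15) (16/9,15)]

Clipped polygon: [(13/9,12) (17,12) (17,15) (16/9,15)]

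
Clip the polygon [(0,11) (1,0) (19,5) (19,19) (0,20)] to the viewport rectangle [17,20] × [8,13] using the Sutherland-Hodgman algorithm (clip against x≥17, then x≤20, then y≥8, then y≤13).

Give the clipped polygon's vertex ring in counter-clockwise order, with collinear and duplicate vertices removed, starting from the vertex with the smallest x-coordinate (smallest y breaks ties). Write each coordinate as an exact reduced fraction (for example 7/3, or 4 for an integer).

Clipped polygon: [(17,8) (19,8) (19,13) (17,13)]

1. After x ≥ 17: [(17,40/9) (19,5) (19,19) (17,363/19)]
2. After x ≤ 20: [(17,40/9) (19,5) (19,19) (17,363/19)]
3. After y ≥ 8: [(17,8) (19,8) (19,19) (17,363/19)]
4. After y ≤ 13: [(17,13) (17,8) (19,8) (19,13)]
5. Canonical ring: [(17,8) (19,8) (19,13) (17,13)]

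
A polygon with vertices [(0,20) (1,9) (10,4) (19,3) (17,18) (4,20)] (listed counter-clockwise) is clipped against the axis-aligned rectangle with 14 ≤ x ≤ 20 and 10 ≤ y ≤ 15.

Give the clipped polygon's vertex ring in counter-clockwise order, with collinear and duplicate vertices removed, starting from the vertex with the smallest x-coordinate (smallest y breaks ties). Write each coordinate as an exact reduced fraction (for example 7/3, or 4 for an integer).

1. After x ≥ 14: [(14,32/9) (19,3) (17,18) (14,240/13)]
2. After x ≤ 20: [(14,32/9) (19,3) (17,18) (14,240/13)]
3. After y ≥ 10: [(14,10) (271/15,10) (17,18) (14,240/13)]
4. After y ≤ 15: [(14,15) (14,10) (271/15,10) (87/5,15)]
5. Canonical ring: [(14,10) (271/15,10) (87/5,15) (14,15)]

Clipped polygon: [(14,10) (271/15,10) (87/5,15) (14,15)]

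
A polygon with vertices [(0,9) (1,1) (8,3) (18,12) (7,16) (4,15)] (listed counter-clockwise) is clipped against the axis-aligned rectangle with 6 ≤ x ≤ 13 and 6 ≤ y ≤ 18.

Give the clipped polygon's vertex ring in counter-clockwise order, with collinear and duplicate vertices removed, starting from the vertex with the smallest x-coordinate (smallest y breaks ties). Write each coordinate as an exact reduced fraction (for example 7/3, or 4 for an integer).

Clipped polygon: [(6,6) (34/3,6) (13,15/2) (13,152/11) (7,16) (6,47/3)]

1. After x ≥ 6: [(6,17/7) (8,3) (18,12) (7,16) (6,47/3)]
2. After x ≤ 13: [(6,17/7) (8,3) (13,15/2) (13,152/11) (7,16) (6,47/3)]
3. After y ≥ 6: [(6,6) (34/3,6) (13,15/2) (13,152/11) (7,16) (6,47/3)]
4. After y ≤ 18: [(6,6) (34/3,6) (13,15/2) (13,152/11) (7,16) (6,47/3)]
5. Canonical ring: [(6,6) (34/3,6) (13,15/2) (13,152/11) (7,16) (6,47/3)]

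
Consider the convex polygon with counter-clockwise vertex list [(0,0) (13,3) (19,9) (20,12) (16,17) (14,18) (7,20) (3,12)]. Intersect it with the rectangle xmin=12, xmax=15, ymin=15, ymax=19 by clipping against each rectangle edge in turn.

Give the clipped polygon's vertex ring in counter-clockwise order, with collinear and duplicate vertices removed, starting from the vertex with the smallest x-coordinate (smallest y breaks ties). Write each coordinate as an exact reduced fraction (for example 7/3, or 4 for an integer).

Clipped polygon: [(12,15) (15,15) (15,35/2) (14,18) (12,130/7)]

1. After x ≥ 12: [(12,36/13) (13,3) (19,9) (20,12) (16,17) (14,18) (12,130/7)]
2. After x ≤ 15: [(12,36/13) (13,3) (15,5) (15,35/2) (14,18) (12,130/7)]
3. After y ≥ 15: [(12,15) (15,15) (15,35/2) (14,18) (12,130/7)]
4. After y ≤ 19: [(12,15) (15,15) (15,35/2) (14,18) (12,130/7)]
5. Canonical ring: [(12,15) (15,15) (15,35/2) (14,18) (12,130/7)]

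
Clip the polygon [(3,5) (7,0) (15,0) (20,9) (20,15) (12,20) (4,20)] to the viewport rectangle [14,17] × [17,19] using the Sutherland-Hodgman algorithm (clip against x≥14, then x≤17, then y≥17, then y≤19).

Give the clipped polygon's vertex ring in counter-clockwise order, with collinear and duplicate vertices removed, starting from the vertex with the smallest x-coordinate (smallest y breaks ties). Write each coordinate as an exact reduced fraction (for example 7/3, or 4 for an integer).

Clipped polygon: [(14,17) (84/5,17) (14,75/4)]

1. After x ≥ 14: [(14,0) (15,0) (20,9) (20,15) (14,75/4)]
2. After x ≤ 17: [(14,0) (15,0) (17,18/5) (17,135/8) (14,75/4)]
3. After y ≥ 17: [(14,17) (84/5,17) (14,75/4)]
4. After y ≤ 19: [(14,17) (84/5,17) (14,75/4)]
5. Canonical ring: [(14,17) (84/5,17) (14,75/4)]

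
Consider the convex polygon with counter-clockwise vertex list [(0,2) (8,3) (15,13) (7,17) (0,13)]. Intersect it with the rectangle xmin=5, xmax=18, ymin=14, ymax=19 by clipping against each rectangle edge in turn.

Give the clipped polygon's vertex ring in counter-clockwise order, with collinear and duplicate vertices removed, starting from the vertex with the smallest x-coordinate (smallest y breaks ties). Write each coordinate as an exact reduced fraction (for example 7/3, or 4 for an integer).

Clipped polygon: [(5,14) (13,14) (7,17) (5,111/7)]

1. After x ≥ 5: [(5,21/8) (8,3) (15,13) (7,17) (5,111/7)]
2. After x ≤ 18: [(5,21/8) (8,3) (15,13) (7,17) (5,111/7)]
3. After y ≥ 14: [(5,14) (13,14) (7,17) (5,111/7)]
4. After y ≤ 19: [(5,14) (13,14) (7,17) (5,111/7)]
5. Canonical ring: [(5,14) (13,14) (7,17) (5,111/7)]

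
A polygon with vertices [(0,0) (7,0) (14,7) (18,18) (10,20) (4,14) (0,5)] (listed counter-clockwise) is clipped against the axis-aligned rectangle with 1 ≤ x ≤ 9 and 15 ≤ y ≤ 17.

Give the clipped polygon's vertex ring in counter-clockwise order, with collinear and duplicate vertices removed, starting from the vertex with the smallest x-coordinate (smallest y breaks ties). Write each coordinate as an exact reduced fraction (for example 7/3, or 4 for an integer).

Clipped polygon: [(5,15) (9,15) (9,17) (7,17)]

1. After x ≥ 1: [(1,0) (7,0) (14,7) (18,18) (10,20) (4,14) (1,29/4)]
2. After x ≤ 9: [(1,0) (7,0) (9,2) (9,19) (4,14) (1,29/4)]
3. After y ≥ 15: [(9,15) (9,19) (5,15)]
4. After y ≤ 17: [(9,15) (9,17) (7,17) (5,15)]
5. Canonical ring: [(5,15) (9,15) (9,17) (7,17)]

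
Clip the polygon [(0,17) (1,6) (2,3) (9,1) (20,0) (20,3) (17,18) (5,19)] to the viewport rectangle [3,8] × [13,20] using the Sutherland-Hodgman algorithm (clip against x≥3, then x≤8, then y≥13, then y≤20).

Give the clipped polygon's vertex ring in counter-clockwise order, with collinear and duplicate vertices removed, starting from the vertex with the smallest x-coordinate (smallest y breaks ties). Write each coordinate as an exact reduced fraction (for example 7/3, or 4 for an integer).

1. After x ≥ 3: [(3,91/5) (3,19/7) (9,1) (20,0) (20,3) (17,18) (5,19)]
2. After x ≤ 8: [(3,91/5) (3,19/7) (8,9/7) (8,75/4) (5,19)]
3. After y ≥ 13: [(3,91/5) (3,13) (8,13) (8,75/4) (5,19)]
4. After y ≤ 20: [(3,91/5) (3,13) (8,13) (8,75/4) (5,19)]
5. Canonical ring: [(3,13) (8,13) (8,75/4) (5,19) (3,91/5)]

Clipped polygon: [(3,13) (8,13) (8,75/4) (5,19) (3,91/5)]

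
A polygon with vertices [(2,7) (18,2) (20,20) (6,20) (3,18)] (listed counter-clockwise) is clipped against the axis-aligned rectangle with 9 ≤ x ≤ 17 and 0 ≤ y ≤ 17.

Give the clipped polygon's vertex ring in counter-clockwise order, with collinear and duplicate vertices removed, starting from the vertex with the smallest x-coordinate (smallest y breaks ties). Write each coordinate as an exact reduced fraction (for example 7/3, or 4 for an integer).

Clipped polygon: [(9,77/16) (17,37/16) (17,17) (9,17)]

1. After x ≥ 9: [(9,77/16) (18,2) (20,20) (9,20)]
2. After x ≤ 17: [(9,77/16) (17,37/16) (17,20) (9,20)]
3. After y ≥ 0: [(9,77/16) (17,37/16) (17,20) (9,20)]
4. After y ≤ 17: [(9,17) (9,77/16) (17,37/16) (17,17)]
5. Canonical ring: [(9,77/16) (17,37/16) (17,17) (9,17)]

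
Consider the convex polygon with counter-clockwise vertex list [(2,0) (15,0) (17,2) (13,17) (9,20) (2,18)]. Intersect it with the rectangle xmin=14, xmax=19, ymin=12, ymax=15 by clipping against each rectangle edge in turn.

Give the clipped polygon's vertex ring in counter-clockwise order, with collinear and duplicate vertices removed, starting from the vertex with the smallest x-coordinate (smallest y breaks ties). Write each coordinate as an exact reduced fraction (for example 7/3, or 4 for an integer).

1. After x ≥ 14: [(14,0) (15,0) (17,2) (14,53/4)]
2. After x ≤ 19: [(14,0) (15,0) (17,2) (14,53/4)]
3. After y ≥ 12: [(14,12) (43/3,12) (14,53/4)]
4. After y ≤ 15: [(14,12) (43/3,12) (14,53/4)]
5. Canonical ring: [(14,12) (43/3,12) (14,53/4)]

Clipped polygon: [(14,12) (43/3,12) (14,53/4)]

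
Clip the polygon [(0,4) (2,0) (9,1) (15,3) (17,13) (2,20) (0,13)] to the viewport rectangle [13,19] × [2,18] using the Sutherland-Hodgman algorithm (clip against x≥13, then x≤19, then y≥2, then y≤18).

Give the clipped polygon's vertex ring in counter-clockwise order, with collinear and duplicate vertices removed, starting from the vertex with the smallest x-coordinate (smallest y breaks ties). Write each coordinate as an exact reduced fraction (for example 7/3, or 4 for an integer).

1. After x ≥ 13: [(13,7/3) (15,3) (17,13) (13,223/15)]
2. After x ≤ 19: [(13,7/3) (15,3) (17,13) (13,223/15)]
3. After y ≥ 2: [(13,7/3) (15,3) (17,13) (13,223/15)]
4. After y ≤ 18: [(13,7/3) (15,3) (17,13) (13,223/15)]
5. Canonical ring: [(13,7/3) (15,3) (17,13) (13,223/15)]

Clipped polygon: [(13,7/3) (15,3) (17,13) (13,223/15)]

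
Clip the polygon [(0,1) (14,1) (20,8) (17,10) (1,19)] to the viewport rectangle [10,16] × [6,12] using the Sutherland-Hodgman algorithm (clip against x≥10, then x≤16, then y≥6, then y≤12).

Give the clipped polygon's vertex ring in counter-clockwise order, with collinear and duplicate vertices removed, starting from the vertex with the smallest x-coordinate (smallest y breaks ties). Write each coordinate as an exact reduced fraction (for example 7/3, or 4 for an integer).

1. After x ≥ 10: [(10,1) (14,1) (20,8) (17,10) (10,223/16)]
2. After x ≤ 16: [(10,1) (14,1) (16,10/3) (16,169/16) (10,223/16)]
3. After y ≥ 6: [(10,6) (16,6) (16,169/16) (10,223/16)]
4. After y ≤ 12: [(10,12) (10,6) (16,6) (16,169/16) (121/9,12)]
5. Canonical ring: [(10,6) (16,6) (16,169/16) (121/9,12) (10,12)]

Clipped polygon: [(10,6) (16,6) (16,169/16) (121/9,12) (10,12)]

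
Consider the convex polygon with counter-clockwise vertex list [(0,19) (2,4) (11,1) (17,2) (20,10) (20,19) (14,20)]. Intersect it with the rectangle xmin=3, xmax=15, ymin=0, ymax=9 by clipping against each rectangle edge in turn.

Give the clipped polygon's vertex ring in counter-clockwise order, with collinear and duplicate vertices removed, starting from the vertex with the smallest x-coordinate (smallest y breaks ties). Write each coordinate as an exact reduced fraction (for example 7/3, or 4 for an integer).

Clipped polygon: [(3,11/3) (11,1) (15,5/3) (15,9) (3,9)]

1. After x ≥ 3: [(3,269/14) (3,11/3) (11,1) (17,2) (20,10) (20,19) (14,20)]
2. After x ≤ 15: [(3,269/14) (3,11/3) (11,1) (15,5/3) (15,119/6) (14,20)]
3. After y ≥ 0: [(3,269/14) (3,11/3) (11,1) (15,5/3) (15,119/6) (14,20)]
4. After y ≤ 9: [(3,9) (3,11/3) (11,1) (15,5/3) (15,9)]
5. Canonical ring: [(3,11/3) (11,1) (15,5/3) (15,9) (3,9)]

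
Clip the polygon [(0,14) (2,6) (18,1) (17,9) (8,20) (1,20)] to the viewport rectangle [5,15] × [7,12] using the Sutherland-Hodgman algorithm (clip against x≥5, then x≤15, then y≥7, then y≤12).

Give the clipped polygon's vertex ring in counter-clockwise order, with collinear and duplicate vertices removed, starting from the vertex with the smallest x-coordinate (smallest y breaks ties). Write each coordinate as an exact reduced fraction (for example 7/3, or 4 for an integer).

1. After x ≥ 5: [(5,81/16) (18,1) (17,9) (8,20) (5,20)]
2. After x ≤ 15: [(5,81/16) (15,31/16) (15,103/9) (8,20) (5,20)]
3. After y ≥ 7: [(5,7) (15,7) (15,103/9) (8,20) (5,20)]
4. After y ≤ 12: [(5,12) (5,7) (15,7) (15,103/9) (160/11,12)]
5. Canonical ring: [(5,7) (15,7) (15,103/9) (160/11,12) (5,12)]

Clipped polygon: [(5,7) (15,7) (15,103/9) (160/11,12) (5,12)]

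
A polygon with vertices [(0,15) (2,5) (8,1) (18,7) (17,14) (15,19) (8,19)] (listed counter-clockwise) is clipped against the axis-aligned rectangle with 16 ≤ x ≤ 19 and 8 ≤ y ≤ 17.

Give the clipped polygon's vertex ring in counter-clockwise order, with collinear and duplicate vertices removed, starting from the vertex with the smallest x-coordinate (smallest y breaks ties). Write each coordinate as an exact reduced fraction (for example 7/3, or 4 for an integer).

1. After x ≥ 16: [(16,29/5) (18,7) (17,14) (16,33/2)]
2. After x ≤ 19: [(16,29/5) (18,7) (17,14) (16,33/2)]
3. After y ≥ 8: [(16,8) (125/7,8) (17,14) (16,33/2)]
4. After y ≤ 17: [(16,8) (125/7,8) (17,14) (16,33/2)]
5. Canonical ring: [(16,8) (125/7,8) (17,14) (16,33/2)]

Clipped polygon: [(16,8) (125/7,8) (17,14) (16,33/2)]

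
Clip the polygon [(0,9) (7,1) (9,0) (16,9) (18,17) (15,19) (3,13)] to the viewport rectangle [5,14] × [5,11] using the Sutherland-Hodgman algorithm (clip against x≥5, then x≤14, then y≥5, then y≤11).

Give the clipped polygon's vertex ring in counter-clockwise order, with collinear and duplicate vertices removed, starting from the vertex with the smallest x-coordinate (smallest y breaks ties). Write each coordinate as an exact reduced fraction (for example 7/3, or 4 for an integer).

1. After x ≥ 5: [(5,23/7) (7,1) (9,0) (16,9) (18,17) (15,19) (5,14)]
2. After x ≤ 14: [(5,23/7) (7,1) (9,0) (14,45/7) (14,37/2) (5,14)]
3. After y ≥ 5: [(5,5) (116/9,5) (14,45/7) (14,37/2) (5,14)]
4. After y ≤ 11: [(5,11) (5,5) (116/9,5) (14,45/7) (14,11)]
5. Canonical ring: [(5,5) (116/9,5) (14,45/7) (14,11) (5,11)]

Clipped polygon: [(5,5) (116/9,5) (14,45/7) (14,11) (5,11)]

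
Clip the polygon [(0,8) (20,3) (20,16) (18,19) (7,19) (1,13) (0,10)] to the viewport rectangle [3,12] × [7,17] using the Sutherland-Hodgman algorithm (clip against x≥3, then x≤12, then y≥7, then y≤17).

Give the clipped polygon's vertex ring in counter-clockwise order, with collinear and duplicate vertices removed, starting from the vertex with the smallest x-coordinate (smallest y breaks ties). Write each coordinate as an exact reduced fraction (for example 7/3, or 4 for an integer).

Clipped polygon: [(3,29/4) (4,7) (12,7) (12,17) (5,17) (3,15)]

1. After x ≥ 3: [(3,29/4) (20,3) (20,16) (18,19) (7,19) (3,15)]
2. After x ≤ 12: [(3,29/4) (12,5) (12,19) (7,19) (3,15)]
3. After y ≥ 7: [(3,29/4) (4,7) (12,7) (12,19) (7,19) (3,15)]
4. After y ≤ 17: [(3,29/4) (4,7) (12,7) (12,17) (5,17) (3,15)]
5. Canonical ring: [(3,29/4) (4,7) (12,7) (12,17) (5,17) (3,15)]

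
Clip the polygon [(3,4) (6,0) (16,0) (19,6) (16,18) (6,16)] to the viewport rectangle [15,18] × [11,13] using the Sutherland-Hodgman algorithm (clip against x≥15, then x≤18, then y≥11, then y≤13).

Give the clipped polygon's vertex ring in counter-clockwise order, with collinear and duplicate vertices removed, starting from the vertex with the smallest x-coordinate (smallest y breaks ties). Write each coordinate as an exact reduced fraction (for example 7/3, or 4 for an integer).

1. After x ≥ 15: [(15,0) (16,0) (19,6) (16,18) (15,89/5)]
2. After x ≤ 18: [(15,0) (16,0) (18,4) (18,10) (16,18) (15,89/5)]
3. After y ≥ 11: [(15,11) (71/4,11) (16,18) (15,89/5)]
4. After y ≤ 13: [(15,13) (15,11) (71/4,11) (69/4,13)]
5. Canonical ring: [(15,11) (71/4,11) (69/4,13) (15,13)]

Clipped polygon: [(15,11) (71/4,11) (69/4,13) (15,13)]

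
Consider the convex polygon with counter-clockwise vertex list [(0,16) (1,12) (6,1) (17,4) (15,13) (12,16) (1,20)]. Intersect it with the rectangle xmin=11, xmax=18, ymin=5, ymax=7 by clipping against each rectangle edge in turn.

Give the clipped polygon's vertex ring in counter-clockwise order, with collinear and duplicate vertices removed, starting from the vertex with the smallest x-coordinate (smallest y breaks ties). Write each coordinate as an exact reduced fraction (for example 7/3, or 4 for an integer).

1. After x ≥ 11: [(11,26/11) (17,4) (15,13) (12,16) (11,180/11)]
2. After x ≤ 18: [(11,26/11) (17,4) (15,13) (12,16) (11,180/11)]
3. After y ≥ 5: [(11,5) (151/9,5) (15,13) (12,16) (11,180/11)]
4. After y ≤ 7: [(11,7) (11,5) (151/9,5) (49/3,7)]
5. Canonical ring: [(11,5) (151/9,5) (49/3,7) (11,7)]

Clipped polygon: [(11,5) (151/9,5) (49/3,7) (11,7)]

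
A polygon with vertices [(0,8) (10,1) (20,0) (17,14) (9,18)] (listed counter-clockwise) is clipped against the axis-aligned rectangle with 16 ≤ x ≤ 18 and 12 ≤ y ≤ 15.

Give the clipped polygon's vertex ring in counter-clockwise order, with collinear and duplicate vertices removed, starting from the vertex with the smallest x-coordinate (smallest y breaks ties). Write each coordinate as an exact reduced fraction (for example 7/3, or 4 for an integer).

1. After x ≥ 16: [(16,2/5) (20,0) (17,14) (16,29/2)]
2. After x ≤ 18: [(16,2/5) (18,1/5) (18,28/3) (17,14) (16,29/2)]
3. After y ≥ 12: [(16,12) (122/7,12) (17,14) (16,29/2)]
4. After y ≤ 15: [(16,12) (122/7,12) (17,14) (16,29/2)]
5. Canonical ring: [(16,12) (122/7,12) (17,14) (16,29/2)]

Clipped polygon: [(16,12) (122/7,12) (17,14) (16,29/2)]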